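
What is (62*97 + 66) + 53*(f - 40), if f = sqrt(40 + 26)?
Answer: 3960 + 53*sqrt(66) ≈ 4390.6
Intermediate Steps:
f = sqrt(66) ≈ 8.1240
(62*97 + 66) + 53*(f - 40) = (62*97 + 66) + 53*(sqrt(66) - 40) = (6014 + 66) + 53*(-40 + sqrt(66)) = 6080 + (-2120 + 53*sqrt(66)) = 3960 + 53*sqrt(66)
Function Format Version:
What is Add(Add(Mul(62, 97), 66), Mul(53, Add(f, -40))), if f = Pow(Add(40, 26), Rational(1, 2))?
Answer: Add(3960, Mul(53, Pow(66, Rational(1, 2)))) ≈ 4390.6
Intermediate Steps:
f = Pow(66, Rational(1, 2)) ≈ 8.1240
Add(Add(Mul(62, 97), 66), Mul(53, Add(f, -40))) = Add(Add(Mul(62, 97), 66), Mul(53, Add(Pow(66, Rational(1, 2)), -40))) = Add(Add(6014, 66), Mul(53, Add(-40, Pow(66, Rational(1, 2))))) = Add(6080, Add(-2120, Mul(53, Pow(66, Rational(1, 2))))) = Add(3960, Mul(53, Pow(66, Rational(1, 2))))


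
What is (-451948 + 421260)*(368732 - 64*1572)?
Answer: -8228189312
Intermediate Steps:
(-451948 + 421260)*(368732 - 64*1572) = -30688*(368732 - 100608) = -30688*268124 = -8228189312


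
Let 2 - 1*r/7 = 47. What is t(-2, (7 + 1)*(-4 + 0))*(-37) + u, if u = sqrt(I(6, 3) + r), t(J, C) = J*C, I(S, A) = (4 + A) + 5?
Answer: -2368 + I*sqrt(303) ≈ -2368.0 + 17.407*I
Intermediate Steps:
r = -315 (r = 14 - 7*47 = 14 - 329 = -315)
I(S, A) = 9 + A
t(J, C) = C*J
u = I*sqrt(303) (u = sqrt((9 + 3) - 315) = sqrt(12 - 315) = sqrt(-303) = I*sqrt(303) ≈ 17.407*I)
t(-2, (7 + 1)*(-4 + 0))*(-37) + u = (((7 + 1)*(-4 + 0))*(-2))*(-37) + I*sqrt(303) = ((8*(-4))*(-2))*(-37) + I*sqrt(303) = -32*(-2)*(-37) + I*sqrt(303) = 64*(-37) + I*sqrt(303) = -2368 + I*sqrt(303)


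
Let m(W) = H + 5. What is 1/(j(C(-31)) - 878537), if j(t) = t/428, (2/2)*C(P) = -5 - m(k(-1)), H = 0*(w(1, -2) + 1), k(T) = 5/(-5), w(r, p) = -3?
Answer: -214/188006923 ≈ -1.1383e-6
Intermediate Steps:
k(T) = -1 (k(T) = 5*(-1/5) = -1)
H = 0 (H = 0*(-3 + 1) = 0*(-2) = 0)
m(W) = 5 (m(W) = 0 + 5 = 5)
C(P) = -10 (C(P) = -5 - 1*5 = -5 - 5 = -10)
j(t) = t/428 (j(t) = t*(1/428) = t/428)
1/(j(C(-31)) - 878537) = 1/((1/428)*(-10) - 878537) = 1/(-5/214 - 878537) = 1/(-188006923/214) = -214/188006923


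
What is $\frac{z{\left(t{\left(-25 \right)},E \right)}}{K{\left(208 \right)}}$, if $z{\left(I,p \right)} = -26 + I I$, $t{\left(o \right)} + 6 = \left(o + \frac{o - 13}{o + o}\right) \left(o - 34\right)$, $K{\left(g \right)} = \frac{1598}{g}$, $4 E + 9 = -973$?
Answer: $\frac{131833370864}{499375} \approx 2.64 \cdot 10^{5}$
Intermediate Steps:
$E = - \frac{491}{2}$ ($E = - \frac{9}{4} + \frac{1}{4} \left(-973\right) = - \frac{9}{4} - \frac{973}{4} = - \frac{491}{2} \approx -245.5$)
$t{\left(o \right)} = -6 + \left(-34 + o\right) \left(o + \frac{-13 + o}{2 o}\right)$ ($t{\left(o \right)} = -6 + \left(o + \frac{o - 13}{o + o}\right) \left(o - 34\right) = -6 + \left(o + \frac{-13 + o}{2 o}\right) \left(-34 + o\right) = -6 + \left(-34 + o\right) \left(o + \frac{-13 + o}{2 o}\right)$)
$z{\left(I,p \right)} = -26 + I^{2}$
$\frac{z{\left(t{\left(-25 \right)},E \right)}}{K{\left(208 \right)}} = \frac{-26 + \left(- \frac{59}{2} + \left(-25\right)^{2} + \frac{221}{-25} - - \frac{1675}{2}\right)^{2}}{1598 \cdot \frac{1}{208}} = \frac{-26 + \left(- \frac{59}{2} + 625 + 221 \left(- \frac{1}{25}\right) + \frac{1675}{2}\right)^{2}}{1598 \cdot \frac{1}{208}} = \frac{-26 + \left(- \frac{59}{2} + 625 - \frac{221}{25} + \frac{1675}{2}\right)^{2}}{\frac{799}{104}} = \left(-26 + \left(\frac{35604}{25}\right)^{2}\right) \frac{104}{799} = \left(-26 + \frac{1267644816}{625}\right) \frac{104}{799} = \frac{1267628566}{625} \cdot \frac{104}{799} = \frac{131833370864}{499375}$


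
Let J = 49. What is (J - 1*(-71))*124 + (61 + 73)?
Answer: 15014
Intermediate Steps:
(J - 1*(-71))*124 + (61 + 73) = (49 - 1*(-71))*124 + (61 + 73) = (49 + 71)*124 + 134 = 120*124 + 134 = 14880 + 134 = 15014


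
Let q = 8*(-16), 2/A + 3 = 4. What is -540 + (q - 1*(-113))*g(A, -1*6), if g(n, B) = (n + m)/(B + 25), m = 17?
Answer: -555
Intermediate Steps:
A = 2 (A = 2/(-3 + 4) = 2/1 = 2*1 = 2)
q = -128
g(n, B) = (17 + n)/(25 + B) (g(n, B) = (n + 17)/(B + 25) = (17 + n)/(25 + B))
-540 + (q - 1*(-113))*g(A, -1*6) = -540 + (-128 - 1*(-113))*((17 + 2)/(25 - 1*6)) = -540 + (-128 + 113)*(19/(25 - 6)) = -540 - 15*19/19 = -540 - 15*1 = -540 - 15 = -555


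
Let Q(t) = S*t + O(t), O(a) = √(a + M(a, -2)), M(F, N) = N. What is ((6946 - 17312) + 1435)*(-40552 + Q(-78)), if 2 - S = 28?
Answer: 344057844 - 35724*I*√5 ≈ 3.4406e+8 - 79881.0*I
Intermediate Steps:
S = -26 (S = 2 - 1*28 = 2 - 28 = -26)
O(a) = √(-2 + a) (O(a) = √(a - 2) = √(-2 + a))
Q(t) = √(-2 + t) - 26*t (Q(t) = -26*t + √(-2 + t) = √(-2 + t) - 26*t)
((6946 - 17312) + 1435)*(-40552 + Q(-78)) = ((6946 - 17312) + 1435)*(-40552 + (√(-2 - 78) - 26*(-78))) = (-10366 + 1435)*(-40552 + (√(-80) + 2028)) = -8931*(-40552 + (4*I*√5 + 2028)) = -8931*(-40552 + (2028 + 4*I*√5)) = -8931*(-38524 + 4*I*√5) = 344057844 - 35724*I*√5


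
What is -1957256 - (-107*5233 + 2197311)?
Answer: -3594636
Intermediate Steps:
-1957256 - (-107*5233 + 2197311) = -1957256 - (-559931 + 2197311) = -1957256 - 1*1637380 = -1957256 - 1637380 = -3594636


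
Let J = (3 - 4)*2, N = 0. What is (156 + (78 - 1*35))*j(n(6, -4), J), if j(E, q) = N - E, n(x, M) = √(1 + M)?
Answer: -199*I*√3 ≈ -344.68*I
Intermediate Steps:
J = -2 (J = -1*2 = -2)
j(E, q) = -E (j(E, q) = 0 - E = -E)
(156 + (78 - 1*35))*j(n(6, -4), J) = (156 + (78 - 1*35))*(-√(1 - 4)) = (156 + (78 - 35))*(-√(-3)) = (156 + 43)*(-I*√3) = 199*(-I*√3) = -199*I*√3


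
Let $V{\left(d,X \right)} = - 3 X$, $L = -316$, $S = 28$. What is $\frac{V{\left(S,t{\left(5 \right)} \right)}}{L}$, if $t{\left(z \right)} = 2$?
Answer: $\frac{3}{158} \approx 0.018987$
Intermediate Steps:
$\frac{V{\left(S,t{\left(5 \right)} \right)}}{L} = \frac{\left(-3\right) 2}{-316} = \left(-6\right) \left(- \frac{1}{316}\right) = \frac{3}{158}$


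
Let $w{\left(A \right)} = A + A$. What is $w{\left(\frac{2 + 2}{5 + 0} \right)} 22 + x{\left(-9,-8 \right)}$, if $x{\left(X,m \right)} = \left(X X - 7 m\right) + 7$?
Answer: $\frac{896}{5} \approx 179.2$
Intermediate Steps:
$w{\left(A \right)} = 2 A$
$x{\left(X,m \right)} = 7 + X^{2} - 7 m$ ($x{\left(X,m \right)} = \left(X^{2} - 7 m\right) + 7 = 7 + X^{2} - 7 m$)
$w{\left(\frac{2 + 2}{5 + 0} \right)} 22 + x{\left(-9,-8 \right)} = 2 \frac{2 + 2}{5 + 0} \cdot 22 + \left(7 + \left(-9\right)^{2} - -56\right) = 2 \cdot \frac{4}{5} \cdot 22 + \left(7 + 81 + 56\right) = 2 \cdot 4 \cdot \frac{1}{5} \cdot 22 + 144 = 2 \cdot \frac{4}{5} \cdot 22 + 144 = \frac{8}{5} \cdot 22 + 144 = \frac{176}{5} + 144 = \frac{896}{5}$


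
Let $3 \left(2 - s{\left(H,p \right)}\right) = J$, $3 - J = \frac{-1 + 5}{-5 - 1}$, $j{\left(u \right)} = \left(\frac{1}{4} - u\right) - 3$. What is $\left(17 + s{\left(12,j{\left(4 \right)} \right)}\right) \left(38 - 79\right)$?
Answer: $- \frac{6560}{9} \approx -728.89$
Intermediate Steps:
$j{\left(u \right)} = - \frac{11}{4} - u$ ($j{\left(u \right)} = \left(\frac{1}{4} - u\right) - 3 = - \frac{11}{4} - u$)
$J = \frac{11}{3}$ ($J = 3 - \frac{-1 + 5}{-5 - 1} = 3 - \frac{4}{-6} = 3 - 4 \left(- \frac{1}{6}\right) = 3 - - \frac{2}{3} = 3 + \frac{2}{3} = \frac{11}{3} \approx 3.6667$)
$s{\left(H,p \right)} = \frac{7}{9}$ ($s{\left(H,p \right)} = 2 - \frac{11}{9} = \frac{7}{9}$)
$\left(17 + s{\left(12,j{\left(4 \right)} \right)}\right) \left(38 - 79\right) = \left(17 + \frac{7}{9}\right) \left(38 - 79\right) = \frac{160}{9} \left(-41\right) = - \frac{6560}{9}$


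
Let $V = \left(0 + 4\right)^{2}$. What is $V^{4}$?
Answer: $65536$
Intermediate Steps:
$V = 16$ ($V = 4^{2} = 16$)
$V^{4} = 16^{4} = 65536$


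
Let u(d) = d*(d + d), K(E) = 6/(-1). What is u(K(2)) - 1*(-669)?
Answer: 741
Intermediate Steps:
K(E) = -6 (K(E) = 6*(-1) = -6)
u(d) = 2*d**2 (u(d) = d*(2*d) = 2*d**2)
u(K(2)) - 1*(-669) = 2*(-6)**2 - 1*(-669) = 2*36 + 669 = 72 + 669 = 741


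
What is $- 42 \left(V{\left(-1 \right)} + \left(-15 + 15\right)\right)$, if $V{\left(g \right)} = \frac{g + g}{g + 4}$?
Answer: $28$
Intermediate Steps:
$V{\left(g \right)} = \frac{2 g}{4 + g}$
$- 42 \left(V{\left(-1 \right)} + \left(-15 + 15\right)\right) = - 42 \left(2 \left(-1\right) \frac{1}{4 - 1} + \left(-15 + 15\right)\right) = - 42 \left(2 \left(-1\right) \frac{1}{3} + 0\right) = - 42 \left(- \frac{2}{3} + 0\right) = \left(-42\right) \left(- \frac{2}{3}\right) = 28$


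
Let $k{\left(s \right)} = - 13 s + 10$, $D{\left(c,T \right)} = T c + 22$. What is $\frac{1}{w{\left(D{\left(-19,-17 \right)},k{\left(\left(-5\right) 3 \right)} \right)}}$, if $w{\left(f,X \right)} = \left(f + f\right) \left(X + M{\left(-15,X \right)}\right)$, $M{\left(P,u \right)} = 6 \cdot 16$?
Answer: $\frac{1}{207690} \approx 4.8149 \cdot 10^{-6}$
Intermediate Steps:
$M{\left(P,u \right)} = 96$
$D{\left(c,T \right)} = 22 + T c$
$k{\left(s \right)} = 10 - 13 s$
$w{\left(f,X \right)} = 2 f \left(96 + X\right)$ ($w{\left(f,X \right)} = \left(f + f\right) \left(X + 96\right) = 2 f \left(96 + X\right)$)
$\frac{1}{w{\left(D{\left(-19,-17 \right)},k{\left(\left(-5\right) 3 \right)} \right)}} = \frac{1}{2 \left(22 - -323\right) \left(96 - \left(-10 + 13 \left(\left(-5\right) 3\right)\right)\right)} = \frac{1}{2 \left(22 + 323\right) \left(96 + \left(10 - -195\right)\right)} = \frac{1}{2 \cdot 345 \left(96 + \left(10 + 195\right)\right)} = \frac{1}{2 \cdot 345 \left(96 + 205\right)} = \frac{1}{2 \cdot 345 \cdot 301} = \frac{1}{207690}$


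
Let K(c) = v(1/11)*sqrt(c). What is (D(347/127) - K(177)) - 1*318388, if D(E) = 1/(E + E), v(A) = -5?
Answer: -220961145/694 + 5*sqrt(177) ≈ -3.1832e+5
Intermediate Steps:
K(c) = -5*sqrt(c)
D(E) = 1/(2*E)
(D(347/127) - K(177)) - 1*318388 = (1/(2*((347/127))) - (-5)*sqrt(177)) - 1*318388 = (1/(2*((347*(1/127)))) + 5*sqrt(177)) - 318388 = (1/(2*(347/127)) + 5*sqrt(177)) - 318388 = ((1/2)*(127/347) + 5*sqrt(177)) - 318388 = (127/694 + 5*sqrt(177)) - 318388 = -220961145/694 + 5*sqrt(177)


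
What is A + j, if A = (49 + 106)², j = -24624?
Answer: -599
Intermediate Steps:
A = 24025 (A = 155² = 24025)
A + j = 24025 - 24624 = -599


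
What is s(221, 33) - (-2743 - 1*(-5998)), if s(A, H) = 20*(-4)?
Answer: -3335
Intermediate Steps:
s(A, H) = -80
s(221, 33) - (-2743 - 1*(-5998)) = -80 - (-2743 - 1*(-5998)) = -80 - (-2743 + 5998) = -80 - 1*3255 = -80 - 3255 = -3335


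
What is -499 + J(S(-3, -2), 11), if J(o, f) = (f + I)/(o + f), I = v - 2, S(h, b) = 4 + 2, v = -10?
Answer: -8484/17 ≈ -499.06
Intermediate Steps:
S(h, b) = 6
I = -12 (I = -10 - 2 = -12)
J(o, f) = (-12 + f)/(f + o) (J(o, f) = (f - 12)/(o + f) = (-12 + f)/(f + o))
-499 + J(S(-3, -2), 11) = -499 + (-12 + 11)/(11 + 6) = -499 - 1/17 = -8484/17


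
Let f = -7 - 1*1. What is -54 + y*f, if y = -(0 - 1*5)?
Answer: -94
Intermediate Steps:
f = -8 (f = -7 - 1 = -8)
y = 5 (y = -(0 - 5) = -1*(-5) = 5)
-54 + y*f = -54 + 5*(-8) = -54 - 40 = -94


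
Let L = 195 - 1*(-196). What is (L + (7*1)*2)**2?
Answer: 164025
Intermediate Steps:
L = 391 (L = 195 + 196 = 391)
(L + (7*1)*2)**2 = (391 + (7*1)*2)**2 = (391 + 7*2)**2 = (391 + 14)**2 = 405**2 = 164025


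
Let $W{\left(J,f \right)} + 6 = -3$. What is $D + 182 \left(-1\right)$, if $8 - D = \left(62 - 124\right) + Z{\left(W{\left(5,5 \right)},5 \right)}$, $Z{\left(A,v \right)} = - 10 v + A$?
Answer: $-53$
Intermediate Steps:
$W{\left(J,f \right)} = -9$ ($W{\left(J,f \right)} = -6 - 3 = -9$)
$Z{\left(A,v \right)} = A - 10 v$
$D = 129$ ($D = 8 - \left(\left(62 - 124\right) - 59\right) = 8 - \left(-62 - 59\right) = 8 - -121 = 8 + 121 = 129$)
$D + 182 \left(-1\right) = 129 + 182 \left(-1\right) = 129 - 182 = -53$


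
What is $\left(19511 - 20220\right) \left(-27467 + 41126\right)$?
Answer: $-9684231$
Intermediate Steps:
$\left(19511 - 20220\right) \left(-27467 + 41126\right) = \left(-709\right) 13659 = -9684231$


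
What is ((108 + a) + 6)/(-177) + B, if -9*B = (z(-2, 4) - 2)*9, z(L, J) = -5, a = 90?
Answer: 345/59 ≈ 5.8475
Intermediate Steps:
B = 7 (B = -(-5 - 2)*9/9 = -(-7)*9/9 = -1/9*(-63) = 7)
((108 + a) + 6)/(-177) + B = ((108 + 90) + 6)/(-177) + 7 = (198 + 6)*(-1/177) + 7 = 204*(-1/177) + 7 = -68/59 + 7 = 345/59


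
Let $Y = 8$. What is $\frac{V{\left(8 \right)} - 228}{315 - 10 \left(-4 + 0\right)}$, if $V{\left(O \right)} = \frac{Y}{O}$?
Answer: $- \frac{227}{355} \approx -0.63944$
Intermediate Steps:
$V{\left(O \right)} = \frac{8}{O}$
$\frac{V{\left(8 \right)} - 228}{315 - 10 \left(-4 + 0\right)} = \frac{\frac{8}{8} - 228}{315 - 10 \left(-4 + 0\right)} = \frac{8 \cdot \frac{1}{8} - 228}{315 - -40} = \frac{1 - 228}{315 + 40} = - \frac{227}{355}$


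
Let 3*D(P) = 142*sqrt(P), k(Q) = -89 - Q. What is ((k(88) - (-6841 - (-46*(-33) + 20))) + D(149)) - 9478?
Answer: -1276 + 142*sqrt(149)/3 ≈ -698.22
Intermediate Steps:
D(P) = 142*sqrt(P)/3 (D(P) = (142*sqrt(P))/3 = 142*sqrt(P)/3)
((k(88) - (-6841 - (-46*(-33) + 20))) + D(149)) - 9478 = (((-89 - 1*88) - (-6841 - (-46*(-33) + 20))) + 142*sqrt(149)/3) - 9478 = (((-89 - 88) - (-6841 - (1518 + 20))) + 142*sqrt(149)/3) - 9478 = ((-177 - (-6841 - 1*1538)) + 142*sqrt(149)/3) - 9478 = ((-177 - (-6841 - 1538)) + 142*sqrt(149)/3) - 9478 = ((-177 - 1*(-8379)) + 142*sqrt(149)/3) - 9478 = ((-177 + 8379) + 142*sqrt(149)/3) - 9478 = (8202 + 142*sqrt(149)/3) - 9478 = -1276 + 142*sqrt(149)/3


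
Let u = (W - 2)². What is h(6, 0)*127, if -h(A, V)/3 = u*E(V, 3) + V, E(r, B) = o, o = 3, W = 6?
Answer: -18288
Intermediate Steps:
u = 16 (u = (6 - 2)² = 4² = 16)
E(r, B) = 3
h(A, V) = -144 - 3*V (h(A, V) = -3*(16*3 + V) = -3*(48 + V) = -144 - 3*V)
h(6, 0)*127 = (-144 - 3*0)*127 = (-144 + 0)*127 = -144*127 = -18288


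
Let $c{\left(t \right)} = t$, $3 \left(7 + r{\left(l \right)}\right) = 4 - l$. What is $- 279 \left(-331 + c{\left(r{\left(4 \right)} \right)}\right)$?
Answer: $94302$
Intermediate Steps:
$r{\left(l \right)} = - \frac{17}{3} - \frac{l}{3}$ ($r{\left(l \right)} = -7 + \frac{4 - l}{3} = -7 - \left(- \frac{4}{3} + \frac{l}{3}\right) = - \frac{17}{3} - \frac{l}{3}$)
$- 279 \left(-331 + c{\left(r{\left(4 \right)} \right)}\right) = - 279 \left(-331 - 7\right) = \left(-279\right) \left(-338\right) = 94302$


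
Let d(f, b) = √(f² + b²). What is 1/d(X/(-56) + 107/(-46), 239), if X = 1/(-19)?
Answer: 24472*√34211792744665/34211792744665 ≈ 0.0041839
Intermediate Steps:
X = -1/19 ≈ -0.052632
d(f, b) = √(b² + f²)
1/d(X/(-56) + 107/(-46), 239) = 1/(√(239² + (-1/19/(-56) + 107/(-46))²)) = 1/(√(57121 + (-1/19*(-1/56) + 107*(-1/46))²)) = 1/(√(57121 + (1/1064 - 107/46)²)) = 1/(√(57121 + (-56901/24472)²)) = 1/(√(57121 + 3237723801/598878784)) = 1/(√(34211792744665/598878784)) = 1/(√34211792744665/24472) = 24472*√34211792744665/34211792744665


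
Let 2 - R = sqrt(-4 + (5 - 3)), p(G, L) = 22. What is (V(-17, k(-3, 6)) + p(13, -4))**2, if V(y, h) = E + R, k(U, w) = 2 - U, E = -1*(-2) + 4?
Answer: (30 - I*sqrt(2))**2 ≈ 898.0 - 84.853*I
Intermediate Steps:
E = 6 (E = 2 + 4 = 6)
R = 2 - I*sqrt(2) (R = 2 - sqrt(-4 + (5 - 3)) = 2 - sqrt(-4 + 2) = 2 - sqrt(-2) = 2 - I*sqrt(2) ≈ 2.0 - 1.4142*I)
V(y, h) = 8 - I*sqrt(2) (V(y, h) = 6 + (2 - I*sqrt(2)) = 8 - I*sqrt(2))
(V(-17, k(-3, 6)) + p(13, -4))**2 = ((8 - I*sqrt(2)) + 22)**2 = (30 - I*sqrt(2))**2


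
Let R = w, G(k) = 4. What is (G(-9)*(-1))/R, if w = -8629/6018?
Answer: 24072/8629 ≈ 2.7897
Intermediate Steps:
w = -8629/6018 (w = -8629*1/6018 = -8629/6018 ≈ -1.4339)
R = -8629/6018 ≈ -1.4339
(G(-9)*(-1))/R = (4*(-1))/(-8629/6018) = -4*(-6018/8629) = 24072/8629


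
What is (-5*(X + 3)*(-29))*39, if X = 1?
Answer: 22620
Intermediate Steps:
(-5*(X + 3)*(-29))*39 = (-5*(1 + 3)*(-29))*39 = (-5*4*(-29))*39 = -20*(-29)*39 = 580*39 = 22620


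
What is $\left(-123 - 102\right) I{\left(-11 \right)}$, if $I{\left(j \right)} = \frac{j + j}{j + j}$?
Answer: $-225$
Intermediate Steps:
$I{\left(j \right)} = 1$ ($I{\left(j \right)} = \frac{2 j}{2 j} = 2 j \frac{1}{2 j} = 1$)
$\left(-123 - 102\right) I{\left(-11 \right)} = \left(-123 - 102\right) 1 = \left(-225\right) 1 = -225$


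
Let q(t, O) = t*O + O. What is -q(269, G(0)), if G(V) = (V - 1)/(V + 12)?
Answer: 45/2 ≈ 22.500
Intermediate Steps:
G(V) = (-1 + V)/(12 + V)
q(t, O) = O + O*t (q(t, O) = O*t + O = O + O*t)
-q(269, G(0)) = -(-1 + 0)/(12 + 0)*(1 + 269) = --1/12*270 = -(1/12)*(-1)*270 = -(-1)*270/12 = -1*(-45/2) = 45/2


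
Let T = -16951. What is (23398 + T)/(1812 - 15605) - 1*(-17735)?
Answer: 244612408/13793 ≈ 17735.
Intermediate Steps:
(23398 + T)/(1812 - 15605) - 1*(-17735) = (23398 - 16951)/(1812 - 15605) - 1*(-17735) = 6447/(-13793) + 17735 = 6447*(-1/13793) + 17735 = -6447/13793 + 17735 = 244612408/13793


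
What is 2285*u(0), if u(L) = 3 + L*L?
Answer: 6855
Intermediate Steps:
u(L) = 3 + L²
2285*u(0) = 2285*(3 + 0²) = 2285*(3 + 0) = 2285*3 = 6855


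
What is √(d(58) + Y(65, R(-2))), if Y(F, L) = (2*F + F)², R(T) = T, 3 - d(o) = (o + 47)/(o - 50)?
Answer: 3*√67582/4 ≈ 194.97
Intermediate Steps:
d(o) = 3 - (47 + o)/(-50 + o) (d(o) = 3 - (o + 47)/(o - 50) = 3 - (47 + o)/(-50 + o))
Y(F, L) = 9*F² (Y(F, L) = (3*F)² = 9*F²)
√(d(58) + Y(65, R(-2))) = √((-197 + 2*58)/(-50 + 58) + 9*65²) = √((-197 + 116)/8 + 9*4225) = √((⅛)*(-81) + 38025) = √(-81/8 + 38025) = √(304119/8) = 3*√67582/4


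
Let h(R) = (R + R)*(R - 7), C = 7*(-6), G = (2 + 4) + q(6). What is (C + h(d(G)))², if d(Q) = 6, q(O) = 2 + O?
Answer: 2916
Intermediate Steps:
G = 14 (G = (2 + 4) + (2 + 6) = 6 + 8 = 14)
C = -42
h(R) = 2*R*(-7 + R) (h(R) = (2*R)*(-7 + R) = 2*R*(-7 + R))
(C + h(d(G)))² = (-42 + 2*6*(-7 + 6))² = (-42 + 2*6*(-1))² = (-42 - 12)² = (-54)² = 2916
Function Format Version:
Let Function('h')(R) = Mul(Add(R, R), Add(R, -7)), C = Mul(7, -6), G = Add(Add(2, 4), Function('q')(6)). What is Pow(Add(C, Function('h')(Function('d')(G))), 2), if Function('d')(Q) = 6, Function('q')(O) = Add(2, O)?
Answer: 2916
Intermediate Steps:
G = 14 (G = Add(Add(2, 4), Add(2, 6)) = Add(6, 8) = 14)
C = -42
Function('h')(R) = Mul(2, R, Add(-7, R)) (Function('h')(R) = Mul(Mul(2, R), Add(-7, R)) = Mul(2, R, Add(-7, R)))
Pow(Add(C, Function('h')(Function('d')(G))), 2) = Pow(Add(-42, Mul(2, 6, Add(-7, 6))), 2) = Pow(Add(-42, Mul(2, 6, -1)), 2) = Pow(Add(-42, -12), 2) = Pow(-54, 2) = 2916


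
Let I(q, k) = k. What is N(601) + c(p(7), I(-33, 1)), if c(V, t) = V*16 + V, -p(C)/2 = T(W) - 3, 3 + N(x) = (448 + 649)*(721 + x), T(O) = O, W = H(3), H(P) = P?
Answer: 1450231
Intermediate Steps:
W = 3
N(x) = 790934 + 1097*x (N(x) = -3 + (448 + 649)*(721 + x) = -3 + 1097*(721 + x) = -3 + (790937 + 1097*x) = 790934 + 1097*x)
p(C) = 0 (p(C) = -2*(3 - 3) = -2*0 = 0)
c(V, t) = 17*V (c(V, t) = 16*V + V = 17*V)
N(601) + c(p(7), I(-33, 1)) = (790934 + 1097*601) + 17*0 = (790934 + 659297) + 0 = 1450231 + 0 = 1450231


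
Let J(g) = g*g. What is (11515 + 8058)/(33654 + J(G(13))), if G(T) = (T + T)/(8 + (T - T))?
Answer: 313168/538633 ≈ 0.58141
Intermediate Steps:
G(T) = T/4 (G(T) = (2*T)/(8 + 0) = (2*T)/8 = (2*T)*(⅛) = T/4)
J(g) = g²
(11515 + 8058)/(33654 + J(G(13))) = (11515 + 8058)/(33654 + ((¼)*13)²) = 19573/(33654 + (13/4)²) = 19573/(33654 + 169/16) = 19573/(538633/16) = 19573*(16/538633) = 313168/538633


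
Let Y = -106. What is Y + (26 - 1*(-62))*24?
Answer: 2006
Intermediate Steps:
Y + (26 - 1*(-62))*24 = -106 + (26 - 1*(-62))*24 = -106 + (26 + 62)*24 = -106 + 88*24 = -106 + 2112 = 2006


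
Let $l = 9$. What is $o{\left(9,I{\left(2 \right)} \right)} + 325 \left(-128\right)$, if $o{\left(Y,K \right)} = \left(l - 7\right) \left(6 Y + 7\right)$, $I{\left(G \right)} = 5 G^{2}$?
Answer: $-41478$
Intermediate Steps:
$o{\left(Y,K \right)} = 14 + 12 Y$ ($o{\left(Y,K \right)} = \left(9 - 7\right) \left(6 Y + 7\right) = 2 \left(7 + 6 Y\right) = 14 + 12 Y$)
$o{\left(9,I{\left(2 \right)} \right)} + 325 \left(-128\right) = \left(14 + 12 \cdot 9\right) + 325 \left(-128\right) = \left(14 + 108\right) - 41600 = 122 - 41600 = -41478$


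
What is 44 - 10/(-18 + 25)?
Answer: 298/7 ≈ 42.571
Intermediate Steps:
44 - 10/(-18 + 25) = 44 - 10/7 = 298/7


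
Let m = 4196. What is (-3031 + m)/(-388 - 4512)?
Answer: -233/980 ≈ -0.23776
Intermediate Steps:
(-3031 + m)/(-388 - 4512) = (-3031 + 4196)/(-388 - 4512) = 1165/(-4900) = 1165*(-1/4900) = -233/980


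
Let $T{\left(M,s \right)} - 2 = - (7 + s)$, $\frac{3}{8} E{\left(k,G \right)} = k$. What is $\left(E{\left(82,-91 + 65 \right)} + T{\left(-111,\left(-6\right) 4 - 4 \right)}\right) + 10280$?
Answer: $\frac{31565}{3} \approx 10522.0$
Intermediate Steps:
$E{\left(k,G \right)} = \frac{8 k}{3}$
$T{\left(M,s \right)} = -5 - s$ ($T{\left(M,s \right)} = 2 - \left(7 + s\right) = -5 - s$)
$\left(E{\left(82,-91 + 65 \right)} + T{\left(-111,\left(-6\right) 4 - 4 \right)}\right) + 10280 = \left(\frac{8}{3} \cdot 82 - \left(1 - 24\right)\right) + 10280 = \left(\frac{656}{3} - -23\right) + 10280 = \left(\frac{656}{3} + \left(-5 + 28\right)\right) + 10280 = \left(\frac{656}{3} + 23\right) + 10280 = \frac{725}{3} + 10280 = \frac{31565}{3}$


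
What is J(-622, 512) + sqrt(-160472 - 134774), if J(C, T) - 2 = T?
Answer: 514 + I*sqrt(295246) ≈ 514.0 + 543.37*I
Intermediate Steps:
J(C, T) = 2 + T
J(-622, 512) + sqrt(-160472 - 134774) = (2 + 512) + sqrt(-160472 - 134774) = 514 + sqrt(-295246) = 514 + I*sqrt(295246)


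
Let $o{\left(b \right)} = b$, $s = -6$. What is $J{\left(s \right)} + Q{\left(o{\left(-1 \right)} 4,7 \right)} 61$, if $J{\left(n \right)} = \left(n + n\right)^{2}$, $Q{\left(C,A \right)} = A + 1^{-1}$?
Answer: $632$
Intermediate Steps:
$Q{\left(C,A \right)} = 1 + A$ ($Q{\left(C,A \right)} = A + 1 = 1 + A$)
$J{\left(n \right)} = 4 n^{2}$ ($J{\left(n \right)} = \left(2 n\right)^{2} = 4 n^{2}$)
$J{\left(s \right)} + Q{\left(o{\left(-1 \right)} 4,7 \right)} 61 = 4 \left(-6\right)^{2} + \left(1 + 7\right) 61 = 4 \cdot 36 + 8 \cdot 61 = 144 + 488 = 632$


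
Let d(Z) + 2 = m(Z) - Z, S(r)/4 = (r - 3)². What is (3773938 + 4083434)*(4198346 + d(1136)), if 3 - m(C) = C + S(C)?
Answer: -7375565806332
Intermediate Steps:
S(r) = 4*(-3 + r)² (S(r) = 4*(r - 3)² = 4*(-3 + r)²)
m(C) = 3 - C - 4*(-3 + C)² (m(C) = 3 - (C + 4*(-3 + C)²) = 3 + (-C - 4*(-3 + C)²) = 3 - C - 4*(-3 + C)²)
d(Z) = 1 - 4*(-3 + Z)² - 2*Z (d(Z) = -2 + ((3 - Z - 4*(-3 + Z)²) - Z) = -2 + (3 - 4*(-3 + Z)² - 2*Z) = 1 - 4*(-3 + Z)² - 2*Z)
(3773938 + 4083434)*(4198346 + d(1136)) = (3773938 + 4083434)*(4198346 + (-35 - 4*1136² + 22*1136)) = 7857372*(4198346 + (-35 - 4*1290496 + 24992)) = 7857372*(4198346 + (-35 - 5161984 + 24992)) = 7857372*(4198346 - 5137027) = 7857372*(-938681) = -7375565806332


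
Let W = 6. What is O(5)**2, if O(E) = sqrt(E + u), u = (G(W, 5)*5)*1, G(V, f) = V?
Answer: 35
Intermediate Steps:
u = 30 (u = (6*5)*1 = 30*1 = 30)
O(E) = sqrt(30 + E) (O(E) = sqrt(E + 30) = sqrt(30 + E))
O(5)**2 = (sqrt(30 + 5))**2 = (sqrt(35))**2 = 35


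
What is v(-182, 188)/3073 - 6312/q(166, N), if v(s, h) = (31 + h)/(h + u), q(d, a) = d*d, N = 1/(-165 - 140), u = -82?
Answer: -512505873/2244009082 ≈ -0.22839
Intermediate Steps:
N = -1/305 (N = 1/(-305) = -1/305 ≈ -0.0032787)
q(d, a) = d²
v(s, h) = (31 + h)/(-82 + h) (v(s, h) = (31 + h)/(h - 82) = (31 + h)/(-82 + h))
v(-182, 188)/3073 - 6312/q(166, N) = ((31 + 188)/(-82 + 188))/3073 - 6312/(166²) = (219/106)*(1/3073) - 6312/27556 = ((1/106)*219)*(1/3073) - 6312*1/27556 = (219/106)*(1/3073) - 1578/6889 = 219/325738 - 1578/6889 = -512505873/2244009082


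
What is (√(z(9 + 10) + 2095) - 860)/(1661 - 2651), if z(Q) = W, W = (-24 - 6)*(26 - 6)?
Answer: 86/99 - √1495/990 ≈ 0.82963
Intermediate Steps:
W = -600 (W = -30*20 = -600)
z(Q) = -600
(√(z(9 + 10) + 2095) - 860)/(1661 - 2651) = (√(-600 + 2095) - 860)/(1661 - 2651) = (√1495 - 860)/(-990) = (-860 + √1495)*(-1/990) = 86/99 - √1495/990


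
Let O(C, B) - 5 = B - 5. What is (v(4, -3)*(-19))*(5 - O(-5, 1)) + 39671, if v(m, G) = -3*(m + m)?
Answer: 41495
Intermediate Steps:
O(C, B) = B (O(C, B) = 5 + (B - 5) = 5 + (-5 + B) = B)
v(m, G) = -6*m
(v(4, -3)*(-19))*(5 - O(-5, 1)) + 39671 = (-6*4*(-19))*(5 - 1*1) + 39671 = (-24*(-19))*(5 - 1) + 39671 = 456*4 + 39671 = 1824 + 39671 = 41495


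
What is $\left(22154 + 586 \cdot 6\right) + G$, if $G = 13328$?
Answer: $38998$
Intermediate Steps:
$\left(22154 + 586 \cdot 6\right) + G = \left(22154 + 586 \cdot 6\right) + 13328 = \left(22154 + 3516\right) + 13328 = 25670 + 13328 = 38998$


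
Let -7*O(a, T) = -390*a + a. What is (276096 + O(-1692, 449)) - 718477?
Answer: -3754855/7 ≈ -5.3641e+5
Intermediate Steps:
O(a, T) = 389*a/7 (O(a, T) = -(-390*a + a)/7 = -(-389)*a/7 = 389*a/7)
(276096 + O(-1692, 449)) - 718477 = (276096 + (389/7)*(-1692)) - 718477 = (276096 - 658188/7) - 718477 = 1274484/7 - 718477 = -3754855/7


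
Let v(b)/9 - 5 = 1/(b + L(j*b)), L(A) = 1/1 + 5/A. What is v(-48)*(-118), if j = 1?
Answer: -11954934/2261 ≈ -5287.5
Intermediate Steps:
L(A) = 1 + 5/A (L(A) = 1*1 + 5/A = 1 + 5/A)
v(b) = 45 + 9/(b + (5 + b)/b) (v(b) = 45 + 9/(b + (5 + 1*b)/((1*b))) = 45 + 9/(b + (5 + b)/b))
v(-48)*(-118) = (9*(25 + 5*(-48)**2 + 6*(-48))/(5 - 48 + (-48)**2))*(-118) = (9*(25 + 5*2304 - 288)/(5 - 48 + 2304))*(-118) = (9*(25 + 11520 - 288)/2261)*(-118) = (9*(1/2261)*11257)*(-118) = (101313/2261)*(-118) = -11954934/2261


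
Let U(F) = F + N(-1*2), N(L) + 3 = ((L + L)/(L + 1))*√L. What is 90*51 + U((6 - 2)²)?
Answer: 4603 + 4*I*√2 ≈ 4603.0 + 5.6569*I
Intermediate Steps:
N(L) = -3 + 2*L^(3/2)/(1 + L) (N(L) = -3 + ((L + L)/(L + 1))*√L = -3 + ((2*L)/(1 + L))*√L = -3 + (2*L/(1 + L))*√L = -3 + 2*L^(3/2)/(1 + L))
U(F) = -3 + F + 4*I*√2 (U(F) = F + (-3 - (-3)*2 + 2*(-1*2)^(3/2))/(1 - 1*2) = F + (-3 - 3*(-2) + 2*(-2)^(3/2))/(1 - 2) = F + (-3 + 6 + 2*(-2*I*√2))/(-1) = F - (-3 + 6 - 4*I*√2) = F - (3 - 4*I*√2) = F + (-3 + 4*I*√2) = -3 + F + 4*I*√2)
90*51 + U((6 - 2)²) = 90*51 + (-3 + (6 - 2)² + 4*I*√2) = 4590 + (-3 + 4² + 4*I*√2) = 4590 + (-3 + 16 + 4*I*√2) = 4590 + (13 + 4*I*√2) = 4603 + 4*I*√2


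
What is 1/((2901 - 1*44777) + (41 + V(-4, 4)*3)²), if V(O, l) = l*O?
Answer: -1/41827 ≈ -2.3908e-5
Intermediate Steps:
V(O, l) = O*l
1/((2901 - 1*44777) + (41 + V(-4, 4)*3)²) = 1/((2901 - 1*44777) + (41 - 4*4*3)²) = 1/((2901 - 44777) + (41 - 16*3)²) = 1/(-41876 + (41 - 48)²) = 1/(-41876 + (-7)²) = 1/(-41876 + 49) = 1/(-41827) = -1/41827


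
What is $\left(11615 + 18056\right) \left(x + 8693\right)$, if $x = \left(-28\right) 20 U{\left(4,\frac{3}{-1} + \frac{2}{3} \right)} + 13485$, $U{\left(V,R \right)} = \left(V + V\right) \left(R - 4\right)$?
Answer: $\frac{4499725834}{3} \approx 1.4999 \cdot 10^{9}$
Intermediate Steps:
$U{\left(V,R \right)} = 2 V \left(-4 + R\right)$
$x = \frac{125575}{3}$ ($x = \left(-28\right) 20 \cdot 2 \cdot 4 \left(-4 + \left(\frac{3}{-1} + \frac{2}{3}\right)\right) + 13485 = - 560 \cdot 2 \cdot 4 \left(-4 + \left(3 \left(-1\right) + 2 \cdot \frac{1}{3}\right)\right) + 13485 = - 560 \cdot 2 \cdot 4 \left(-4 + \left(-3 + \frac{2}{3}\right)\right) + 13485 = - 560 \cdot 2 \cdot 4 \left(-4 - \frac{7}{3}\right) + 13485 = - 560 \cdot 2 \cdot 4 \left(- \frac{19}{3}\right) + 13485 = \left(-560\right) \left(- \frac{152}{3}\right) + 13485 = \frac{85120}{3} + 13485 = \frac{125575}{3} \approx 41858.0$)
$\left(11615 + 18056\right) \left(x + 8693\right) = \left(11615 + 18056\right) \left(\frac{125575}{3} + 8693\right) = 29671 \cdot \frac{151654}{3} = \frac{4499725834}{3}$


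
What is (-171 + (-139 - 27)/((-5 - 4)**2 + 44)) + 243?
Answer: 8834/125 ≈ 70.672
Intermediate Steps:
(-171 + (-139 - 27)/((-5 - 4)**2 + 44)) + 243 = (-171 - 166/((-9)**2 + 44)) + 243 = (-171 - 166/(81 + 44)) + 243 = (-171 - 166/125) + 243 = -21541/125 + 243 = 8834/125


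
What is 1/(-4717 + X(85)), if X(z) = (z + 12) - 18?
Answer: -1/4638 ≈ -0.00021561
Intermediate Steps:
X(z) = -6 + z (X(z) = (12 + z) - 18 = -6 + z)
1/(-4717 + X(85)) = 1/(-4717 + (-6 + 85)) = 1/(-4717 + 79) = 1/(-4638) = -1/4638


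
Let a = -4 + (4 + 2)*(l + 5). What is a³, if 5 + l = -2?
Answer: -4096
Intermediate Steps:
l = -7 (l = -5 - 2 = -7)
a = -16 (a = -4 + (4 + 2)*(-7 + 5) = -4 + 6*(-2) = -4 - 12 = -16)
a³ = (-16)³ = -4096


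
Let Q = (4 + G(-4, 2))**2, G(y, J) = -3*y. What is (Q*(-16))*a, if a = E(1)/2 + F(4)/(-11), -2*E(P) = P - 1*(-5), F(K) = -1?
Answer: 63488/11 ≈ 5771.6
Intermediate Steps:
E(P) = -5/2 - P/2 (E(P) = -(P - 1*(-5))/2 = -(P + 5)/2 = -(5 + P)/2 = -5/2 - P/2)
a = -31/22 (a = (-5/2 - 1/2*1)/2 - 1/(-11) = (-5/2 - 1/2)*(1/2) - 1*(-1/11) = -3*1/2 + 1/11 = -3/2 + 1/11 = -31/22 ≈ -1.4091)
Q = 256 (Q = (4 - 3*(-4))**2 = (4 + 12)**2 = 16**2 = 256)
(Q*(-16))*a = (256*(-16))*(-31/22) = -4096*(-31/22) = 63488/11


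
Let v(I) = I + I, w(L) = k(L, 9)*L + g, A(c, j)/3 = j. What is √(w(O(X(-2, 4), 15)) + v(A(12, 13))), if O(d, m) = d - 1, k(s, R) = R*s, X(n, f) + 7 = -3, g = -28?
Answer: √1139 ≈ 33.749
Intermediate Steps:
X(n, f) = -10 (X(n, f) = -7 - 3 = -10)
A(c, j) = 3*j
O(d, m) = -1 + d
w(L) = -28 + 9*L² (w(L) = (9*L)*L - 28 = 9*L² - 28 = -28 + 9*L²)
v(I) = 2*I
√(w(O(X(-2, 4), 15)) + v(A(12, 13))) = √((-28 + 9*(-1 - 10)²) + 2*(3*13)) = √((-28 + 9*(-11)²) + 2*39) = √((-28 + 9*121) + 78) = √((-28 + 1089) + 78) = √(1061 + 78) = √1139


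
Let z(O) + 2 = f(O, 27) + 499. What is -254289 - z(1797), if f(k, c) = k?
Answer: -256583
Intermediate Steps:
z(O) = 497 + O (z(O) = -2 + (O + 499) = -2 + (499 + O) = 497 + O)
-254289 - z(1797) = -254289 - (497 + 1797) = -254289 - 1*2294 = -254289 - 2294 = -256583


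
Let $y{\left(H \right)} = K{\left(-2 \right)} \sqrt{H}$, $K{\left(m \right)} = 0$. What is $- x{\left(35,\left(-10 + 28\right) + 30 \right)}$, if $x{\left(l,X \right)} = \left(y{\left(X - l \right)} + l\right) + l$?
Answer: $-70$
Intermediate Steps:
$y{\left(H \right)} = 0$ ($y{\left(H \right)} = 0 \sqrt{H} = 0$)
$x{\left(l,X \right)} = 2 l$ ($x{\left(l,X \right)} = \left(0 + l\right) + l = l + l = 2 l$)
$- x{\left(35,\left(-10 + 28\right) + 30 \right)} = - 2 \cdot 35 = \left(-1\right) 70 = -70$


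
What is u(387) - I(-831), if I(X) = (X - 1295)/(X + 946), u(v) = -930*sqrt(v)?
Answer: 2126/115 - 2790*sqrt(43) ≈ -18277.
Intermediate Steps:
I(X) = (-1295 + X)/(946 + X)
u(387) - I(-831) = -2790*sqrt(43) - (-1295 - 831)/(946 - 831) = -2790*sqrt(43) - (-2126)/115 = -2790*sqrt(43) - 1*(-2126/115) = -2790*sqrt(43) + 2126/115 = 2126/115 - 2790*sqrt(43)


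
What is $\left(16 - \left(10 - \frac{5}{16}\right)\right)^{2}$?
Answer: $\frac{10201}{256} \approx 39.848$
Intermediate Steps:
$\left(16 - \left(10 - \frac{5}{16}\right)\right)^{2} = \left(16 + \left(5 \cdot \frac{1}{16} - 10\right)\right)^{2} = \left(16 + \left(\frac{5}{16} - 10\right)\right)^{2} = \left(16 - \frac{155}{16}\right)^{2} = \left(\frac{101}{16}\right)^{2} = \frac{10201}{256}$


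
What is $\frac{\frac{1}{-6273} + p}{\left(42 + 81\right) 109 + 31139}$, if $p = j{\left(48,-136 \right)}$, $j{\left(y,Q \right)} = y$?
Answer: $\frac{301103}{279437058} \approx 0.0010775$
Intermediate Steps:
$p = 48$
$\frac{\frac{1}{-6273} + p}{\left(42 + 81\right) 109 + 31139} = \frac{\frac{1}{-6273} + 48}{\left(42 + 81\right) 109 + 31139} = \frac{- \frac{1}{6273} + 48}{123 \cdot 109 + 31139} = \frac{301103}{6273 \left(13407 + 31139\right)} = \frac{301103}{6273 \cdot 44546} = \frac{301103}{6273} \cdot \frac{1}{44546} = \frac{301103}{279437058}$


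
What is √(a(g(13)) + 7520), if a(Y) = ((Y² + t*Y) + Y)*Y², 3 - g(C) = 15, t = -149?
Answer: 20*√710 ≈ 532.92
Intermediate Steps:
g(C) = -12 (g(C) = 3 - 1*15 = 3 - 15 = -12)
a(Y) = Y²*(Y² - 148*Y) (a(Y) = ((Y² - 149*Y) + Y)*Y² = (Y² - 148*Y)*Y² = Y²*(Y² - 148*Y))
√(a(g(13)) + 7520) = √((-12)³*(-148 - 12) + 7520) = √(-1728*(-160) + 7520) = √(276480 + 7520) = √284000 = 20*√710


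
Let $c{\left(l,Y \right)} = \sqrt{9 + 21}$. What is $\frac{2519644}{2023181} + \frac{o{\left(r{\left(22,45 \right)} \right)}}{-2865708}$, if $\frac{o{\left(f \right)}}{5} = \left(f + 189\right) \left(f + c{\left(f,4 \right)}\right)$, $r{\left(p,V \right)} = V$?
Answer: $\frac{395224638239}{322102554286} - \frac{65 \sqrt{30}}{159206} \approx 1.2248$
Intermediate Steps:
$c{\left(l,Y \right)} = \sqrt{30}$
$o{\left(f \right)} = 5 \left(189 + f\right) \left(f + \sqrt{30}\right)$ ($o{\left(f \right)} = 5 \left(f + 189\right) \left(f + \sqrt{30}\right) = 5 \left(189 + f\right) \left(f + \sqrt{30}\right)$)
$\frac{2519644}{2023181} + \frac{o{\left(r{\left(22,45 \right)} \right)}}{-2865708} = \frac{2519644}{2023181} + \frac{5 \cdot 45^{2} + 945 \cdot 45 + 945 \sqrt{30} + 5 \cdot 45 \sqrt{30}}{-2865708} = 2519644 \cdot \frac{1}{2023181} + \left(5 \cdot 2025 + 42525 + 945 \sqrt{30} + 225 \sqrt{30}\right) \left(- \frac{1}{2865708}\right) = \frac{2519644}{2023181} + \left(10125 + 42525 + 945 \sqrt{30} + 225 \sqrt{30}\right) \left(- \frac{1}{2865708}\right) = \frac{2519644}{2023181} + \left(52650 + 1170 \sqrt{30}\right) \left(- \frac{1}{2865708}\right) = \frac{2519644}{2023181} - \left(\frac{2925}{159206} + \frac{65 \sqrt{30}}{159206}\right) = \frac{395224638239}{322102554286} - \frac{65 \sqrt{30}}{159206}$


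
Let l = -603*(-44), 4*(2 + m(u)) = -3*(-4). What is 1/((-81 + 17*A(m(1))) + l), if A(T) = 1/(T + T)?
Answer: 2/52919 ≈ 3.7794e-5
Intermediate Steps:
m(u) = 1 (m(u) = -2 + (-3*(-4))/4 = -2 + (1/4)*12 = -2 + 3 = 1)
l = 26532
A(T) = 1/(2*T)
1/((-81 + 17*A(m(1))) + l) = 1/((-81 + 17*((1/2)/1)) + 26532) = 1/((-81 + 17*((1/2)*1)) + 26532) = 1/((-81 + 17*(1/2)) + 26532) = 1/((-81 + 17/2) + 26532) = 1/(-145/2 + 26532) = 1/(52919/2) = 2/52919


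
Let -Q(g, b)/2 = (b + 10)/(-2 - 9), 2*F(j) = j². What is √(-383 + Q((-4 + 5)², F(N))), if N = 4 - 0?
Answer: I*√45947/11 ≈ 19.487*I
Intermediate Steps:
N = 4 (N = 4 - 1*0 = 4 + 0 = 4)
F(j) = j²/2
Q(g, b) = 20/11 + 2*b/11 (Q(g, b) = -2*(b + 10)/(-2 - 9) = -2*(10 + b)/(-11) = -2*(10 + b)*(-1)/11 = -2*(-10/11 - b/11) = 20/11 + 2*b/11)
√(-383 + Q((-4 + 5)², F(N))) = √(-383 + (20/11 + 2*((½)*4²)/11)) = √(-383 + (20/11 + 2*((½)*16)/11)) = √(-383 + (20/11 + (2/11)*8)) = √(-383 + (20/11 + 16/11)) = √(-383 + 36/11) = √(-4177/11) = I*√45947/11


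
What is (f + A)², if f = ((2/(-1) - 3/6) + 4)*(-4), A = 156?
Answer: 22500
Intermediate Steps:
f = -6 (f = ((2*(-1) - 3*⅙) + 4)*(-4) = ((-2 - ½) + 4)*(-4) = (-5/2 + 4)*(-4) = (3/2)*(-4) = -6)
(f + A)² = (-6 + 156)² = 150² = 22500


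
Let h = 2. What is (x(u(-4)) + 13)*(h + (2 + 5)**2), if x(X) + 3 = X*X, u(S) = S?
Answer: 1326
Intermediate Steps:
x(X) = -3 + X**2 (x(X) = -3 + X*X = -3 + X**2)
(x(u(-4)) + 13)*(h + (2 + 5)**2) = ((-3 + (-4)**2) + 13)*(2 + (2 + 5)**2) = ((-3 + 16) + 13)*(2 + 7**2) = (13 + 13)*(2 + 49) = 26*51 = 1326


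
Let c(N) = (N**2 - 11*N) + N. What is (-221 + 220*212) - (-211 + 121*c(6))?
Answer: 49534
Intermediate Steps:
c(N) = N**2 - 10*N
(-221 + 220*212) - (-211 + 121*c(6)) = (-221 + 220*212) - (-211 + 121*(6*(-10 + 6))) = (-221 + 46640) - (-211 + 121*(6*(-4))) = 46419 - (-211 + 121*(-24)) = 46419 - (-211 - 2904) = 46419 - 1*(-3115) = 46419 + 3115 = 49534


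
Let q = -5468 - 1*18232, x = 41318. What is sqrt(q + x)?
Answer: sqrt(17618) ≈ 132.73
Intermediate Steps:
q = -23700 (q = -5468 - 18232 = -23700)
sqrt(q + x) = sqrt(-23700 + 41318) = sqrt(17618)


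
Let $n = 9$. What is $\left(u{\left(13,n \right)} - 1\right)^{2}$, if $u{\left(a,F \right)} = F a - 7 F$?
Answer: $2809$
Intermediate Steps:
$u{\left(a,F \right)} = - 7 F + F a$
$\left(u{\left(13,n \right)} - 1\right)^{2} = \left(9 \left(-7 + 13\right) - 1\right)^{2} = \left(9 \cdot 6 - 1\right)^{2} = \left(54 - 1\right)^{2} = 53^{2} = 2809$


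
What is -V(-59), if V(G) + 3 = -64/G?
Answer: 113/59 ≈ 1.9153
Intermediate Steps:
V(G) = -3 - 64/G
-V(-59) = -(-3 - 64/(-59)) = -(-3 - 64*(-1/59)) = -(-3 + 64/59) = -1*(-113/59) = 113/59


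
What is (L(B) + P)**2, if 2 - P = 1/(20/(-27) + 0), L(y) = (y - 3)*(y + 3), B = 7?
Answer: 751689/400 ≈ 1879.2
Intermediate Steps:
L(y) = (-3 + y)*(3 + y)
P = 67/20 (P = 2 - 1/(20/(-27) + 0) = 2 - 1/(20*(-1/27) + 0) = 2 - 1/(-20/27 + 0) = 2 - 1/(-20/27) = 2 - 1*(-27/20) = 2 + 27/20 = 67/20 ≈ 3.3500)
(L(B) + P)**2 = ((-9 + 7**2) + 67/20)**2 = ((-9 + 49) + 67/20)**2 = (40 + 67/20)**2 = (867/20)**2 = 751689/400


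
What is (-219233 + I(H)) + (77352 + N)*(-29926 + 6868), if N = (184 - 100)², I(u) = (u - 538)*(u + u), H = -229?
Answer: -1946147611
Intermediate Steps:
I(u) = 2*u*(-538 + u) (I(u) = (-538 + u)*(2*u) = 2*u*(-538 + u))
N = 7056 (N = 84² = 7056)
(-219233 + I(H)) + (77352 + N)*(-29926 + 6868) = (-219233 + 2*(-229)*(-538 - 229)) + (77352 + 7056)*(-29926 + 6868) = (-219233 + 2*(-229)*(-767)) + 84408*(-23058) = (-219233 + 351286) - 1946279664 = 132053 - 1946279664 = -1946147611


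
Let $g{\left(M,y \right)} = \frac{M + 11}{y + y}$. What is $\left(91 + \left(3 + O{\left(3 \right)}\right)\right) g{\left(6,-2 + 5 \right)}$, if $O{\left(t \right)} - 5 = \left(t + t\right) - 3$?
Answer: $289$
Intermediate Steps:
$g{\left(M,y \right)} = \frac{11 + M}{2 y}$
$O{\left(t \right)} = 2 + 2 t$ ($O{\left(t \right)} = 5 + \left(\left(t + t\right) - 3\right) = 5 + \left(2 t - 3\right) = 5 + \left(-3 + 2 t\right) = 2 + 2 t$)
$\left(91 + \left(3 + O{\left(3 \right)}\right)\right) g{\left(6,-2 + 5 \right)} = \left(91 + \left(3 + \left(2 + 2 \cdot 3\right)\right)\right) \frac{11 + 6}{2 \left(-2 + 5\right)} = \left(91 + \left(3 + \left(2 + 6\right)\right)\right) \frac{1}{2} \cdot \frac{1}{3} \cdot 17 = \left(91 + \left(3 + 8\right)\right) \frac{1}{2} \cdot \frac{1}{3} \cdot 17 = \left(91 + 11\right) \frac{17}{6} = 102 \cdot \frac{17}{6} = 289$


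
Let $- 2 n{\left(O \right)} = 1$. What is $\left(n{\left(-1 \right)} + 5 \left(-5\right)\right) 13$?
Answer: $- \frac{663}{2} \approx -331.5$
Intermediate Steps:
$n{\left(O \right)} = - \frac{1}{2}$ ($n{\left(O \right)} = \left(- \frac{1}{2}\right) 1 = - \frac{1}{2}$)
$\left(n{\left(-1 \right)} + 5 \left(-5\right)\right) 13 = \left(- \frac{1}{2} + 5 \left(-5\right)\right) 13 = \left(- \frac{1}{2} - 25\right) 13 = \left(- \frac{51}{2}\right) 13 = - \frac{663}{2}$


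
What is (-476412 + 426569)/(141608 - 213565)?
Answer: 49843/71957 ≈ 0.69268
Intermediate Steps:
(-476412 + 426569)/(141608 - 213565) = -49843/(-71957) = -49843*(-1/71957) = 49843/71957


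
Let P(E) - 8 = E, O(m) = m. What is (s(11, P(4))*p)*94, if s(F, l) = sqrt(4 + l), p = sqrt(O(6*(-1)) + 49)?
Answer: 376*sqrt(43) ≈ 2465.6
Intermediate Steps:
p = sqrt(43) (p = sqrt(6*(-1) + 49) = sqrt(-6 + 49) = sqrt(43) ≈ 6.5574)
P(E) = 8 + E
(s(11, P(4))*p)*94 = (sqrt(4 + (8 + 4))*sqrt(43))*94 = (sqrt(4 + 12)*sqrt(43))*94 = (sqrt(16)*sqrt(43))*94 = (4*sqrt(43))*94 = 376*sqrt(43)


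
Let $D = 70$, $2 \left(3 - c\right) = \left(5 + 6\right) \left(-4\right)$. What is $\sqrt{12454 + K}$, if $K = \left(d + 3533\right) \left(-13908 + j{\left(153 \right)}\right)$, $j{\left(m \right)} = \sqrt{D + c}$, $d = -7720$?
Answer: $\sqrt{58245250 - 4187 \sqrt{95}} \approx 7629.2$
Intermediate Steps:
$c = 25$ ($c = 3 - \frac{\left(5 + 6\right) \left(-4\right)}{2} = 3 - \frac{11 \left(-4\right)}{2} = 3 - -22 = 3 + 22 = 25$)
$j{\left(m \right)} = \sqrt{95}$ ($j{\left(m \right)} = \sqrt{70 + 25} = \sqrt{95}$)
$K = 58232796 - 4187 \sqrt{95}$ ($K = \left(-7720 + 3533\right) \left(-13908 + \sqrt{95}\right) = - 4187 \left(-13908 + \sqrt{95}\right) = 58232796 - 4187 \sqrt{95} \approx 5.8192 \cdot 10^{7}$)
$\sqrt{12454 + K} = \sqrt{12454 + \left(58232796 - 4187 \sqrt{95}\right)} = \sqrt{58245250 - 4187 \sqrt{95}}$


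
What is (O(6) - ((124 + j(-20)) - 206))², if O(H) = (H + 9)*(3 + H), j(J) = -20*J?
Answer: 33489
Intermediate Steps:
O(H) = (3 + H)*(9 + H) (O(H) = (9 + H)*(3 + H) = (3 + H)*(9 + H))
(O(6) - ((124 + j(-20)) - 206))² = ((27 + 6² + 12*6) - ((124 - 20*(-20)) - 206))² = ((27 + 36 + 72) - ((124 + 400) - 206))² = (135 - (524 - 206))² = (135 - 1*318)² = (135 - 318)² = (-183)² = 33489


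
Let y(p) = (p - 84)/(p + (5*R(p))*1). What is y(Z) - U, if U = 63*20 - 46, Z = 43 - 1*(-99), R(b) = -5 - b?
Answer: -719960/593 ≈ -1214.1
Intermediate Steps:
Z = 142 (Z = 43 + 99 = 142)
U = 1214 (U = 1260 - 46 = 1214)
y(p) = (-84 + p)/(-25 - 4*p) (y(p) = (p - 84)/(p + (5*(-5 - p))*1) = (-84 + p)/(p + (-25 - 5*p)*1) = (-84 + p)/(p + (-25 - 5*p)) = (-84 + p)/(-25 - 4*p))
y(Z) - U = (84 - 1*142)/(25 + 4*142) - 1*1214 = (84 - 142)/(25 + 568) - 1214 = -58/593 - 1214 = -719960/593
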